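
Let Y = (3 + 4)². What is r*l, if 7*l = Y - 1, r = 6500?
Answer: 312000/7 ≈ 44571.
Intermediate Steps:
Y = 49 (Y = 7² = 49)
l = 48/7 (l = (49 - 1)/7 = (⅐)*48 = 48/7 ≈ 6.8571)
r*l = 6500*(48/7) = 312000/7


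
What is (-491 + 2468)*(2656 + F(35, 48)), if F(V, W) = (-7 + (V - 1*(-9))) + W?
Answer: 5418957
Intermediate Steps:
F(V, W) = 2 + V + W (F(V, W) = (-7 + (V + 9)) + W = (-7 + (9 + V)) + W = (2 + V) + W = 2 + V + W)
(-491 + 2468)*(2656 + F(35, 48)) = (-491 + 2468)*(2656 + (2 + 35 + 48)) = 1977*(2656 + 85) = 1977*2741 = 5418957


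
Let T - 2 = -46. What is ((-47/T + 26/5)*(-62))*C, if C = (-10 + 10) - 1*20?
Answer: 85498/11 ≈ 7772.5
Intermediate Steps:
T = -44 (T = 2 - 46 = -44)
C = -20 (C = 0 - 20 = -20)
((-47/T + 26/5)*(-62))*C = ((-47/(-44) + 26/5)*(-62))*(-20) = ((-47*(-1/44) + 26*(⅕))*(-62))*(-20) = ((47/44 + 26/5)*(-62))*(-20) = ((1379/220)*(-62))*(-20) = -42749/110*(-20) = 85498/11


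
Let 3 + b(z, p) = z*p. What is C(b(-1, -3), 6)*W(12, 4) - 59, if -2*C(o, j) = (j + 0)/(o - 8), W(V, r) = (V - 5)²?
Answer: -325/8 ≈ -40.625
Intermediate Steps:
W(V, r) = (-5 + V)²
b(z, p) = -3 + p*z (b(z, p) = -3 + z*p = -3 + p*z)
C(o, j) = -j/(2*(-8 + o)) (C(o, j) = -(j + 0)/(2*(o - 8)) = -j/(2*(-8 + o)))
C(b(-1, -3), 6)*W(12, 4) - 59 = (-1*6/(-16 + 2*(-3 - 3*(-1))))*(-5 + 12)² - 59 = -1*6/(-16 + 2*(-3 + 3))*7² - 59 = -1*6/(-16 + 2*0)*49 - 59 = -1*6/(-16 + 0)*49 - 59 = -1*6/(-16)*49 - 59 = -1*6*(-1/16)*49 - 59 = (3/8)*49 - 59 = 147/8 - 59 = -325/8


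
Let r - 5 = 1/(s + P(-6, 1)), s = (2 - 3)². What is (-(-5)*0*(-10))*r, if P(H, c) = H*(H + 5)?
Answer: 0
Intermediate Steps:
P(H, c) = H*(5 + H)
s = 1 (s = (-1)² = 1)
r = 36/7 (r = 5 + 1/(1 - 6*(5 - 6)) = 5 + 1/(1 - 6*(-1)) = 5 + 1/(1 + 6) = 5 + 1/7 = 5 + ⅐ = 36/7 ≈ 5.1429)
(-(-5)*0*(-10))*r = (-(-5)*0*(-10))*(36/7) = (-5*0*(-10))*(36/7) = (0*(-10))*(36/7) = 0*(36/7) = 0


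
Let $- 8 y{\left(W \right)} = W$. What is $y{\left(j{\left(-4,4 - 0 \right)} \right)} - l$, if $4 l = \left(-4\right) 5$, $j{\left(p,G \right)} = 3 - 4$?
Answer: $\frac{41}{8} \approx 5.125$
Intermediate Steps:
$j{\left(p,G \right)} = -1$
$l = -5$ ($l = \frac{\left(-4\right) 5}{4} = \frac{1}{4} \left(-20\right) = -5$)
$y{\left(W \right)} = - \frac{W}{8}$
$y{\left(j{\left(-4,4 - 0 \right)} \right)} - l = \left(- \frac{1}{8}\right) \left(-1\right) - -5 = \frac{1}{8} + 5 = \frac{41}{8}$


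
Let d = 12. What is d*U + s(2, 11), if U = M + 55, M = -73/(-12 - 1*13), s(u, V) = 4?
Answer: 17476/25 ≈ 699.04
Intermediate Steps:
M = 73/25 (M = -73/(-12 - 13) = -73/(-25) = -73*(-1/25) = 73/25 ≈ 2.9200)
U = 1448/25 (U = 73/25 + 55 = 1448/25 ≈ 57.920)
d*U + s(2, 11) = 12*(1448/25) + 4 = 17376/25 + 4 = 17476/25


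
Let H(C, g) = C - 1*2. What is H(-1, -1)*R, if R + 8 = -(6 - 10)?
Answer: 12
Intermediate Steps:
R = -4 (R = -8 - (6 - 10) = -8 - 1*(-4) = -8 + 4 = -4)
H(C, g) = -2 + C (H(C, g) = C - 2 = -2 + C)
H(-1, -1)*R = (-2 - 1)*(-4) = -3*(-4) = 12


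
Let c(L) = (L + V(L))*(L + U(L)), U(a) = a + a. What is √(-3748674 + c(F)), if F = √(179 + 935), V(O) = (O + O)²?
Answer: 2*√(-936333 + 3342*√1114) ≈ 1816.4*I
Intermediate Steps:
V(O) = 4*O² (V(O) = (2*O)² = 4*O²)
U(a) = 2*a
F = √1114 ≈ 33.377
c(L) = 3*L*(L + 4*L²) (c(L) = (L + 4*L²)*(L + 2*L) = (L + 4*L²)*(3*L) = 3*L*(L + 4*L²))
√(-3748674 + c(F)) = √(-3748674 + (√1114)²*(3 + 12*√1114)) = √(-3748674 + 1114*(3 + 12*√1114)) = √(-3748674 + (3342 + 13368*√1114)) = √(-3745332 + 13368*√1114)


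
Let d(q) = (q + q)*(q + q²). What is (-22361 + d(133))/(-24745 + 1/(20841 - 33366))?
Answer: -59096594775/309931126 ≈ -190.68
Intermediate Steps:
d(q) = 2*q*(q + q²) (d(q) = (2*q)*(q + q²) = 2*q*(q + q²))
(-22361 + d(133))/(-24745 + 1/(20841 - 33366)) = (-22361 + 2*133²*(1 + 133))/(-24745 + 1/(20841 - 33366)) = (-22361 + 2*17689*134)/(-24745 + 1/(-12525)) = (-22361 + 4740652)/(-24745 - 1/12525) = 4718291/(-309931126/12525) = 4718291*(-12525/309931126) = -59096594775/309931126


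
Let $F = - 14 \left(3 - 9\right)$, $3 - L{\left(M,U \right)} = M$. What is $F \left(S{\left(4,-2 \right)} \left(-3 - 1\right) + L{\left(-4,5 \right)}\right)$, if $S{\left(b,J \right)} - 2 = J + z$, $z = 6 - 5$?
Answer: $252$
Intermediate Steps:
$z = 1$
$S{\left(b,J \right)} = 3 + J$ ($S{\left(b,J \right)} = 2 + \left(J + 1\right) = 2 + \left(1 + J\right) = 3 + J$)
$L{\left(M,U \right)} = 3 - M$
$F = 84$ ($F = \left(-14\right) \left(-6\right) = 84$)
$F \left(S{\left(4,-2 \right)} \left(-3 - 1\right) + L{\left(-4,5 \right)}\right) = 84 \left(\left(3 - 2\right) \left(-3 - 1\right) + \left(3 - -4\right)\right) = 84 \left(1 \left(-4\right) + \left(3 + 4\right)\right) = 84 \left(-4 + 7\right) = 84 \cdot 3 = 252$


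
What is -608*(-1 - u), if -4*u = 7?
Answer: -456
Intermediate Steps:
u = -7/4 (u = -¼*7 = -7/4 ≈ -1.7500)
-608*(-1 - u) = -608*(-1 - 1*(-7/4)) = -608*(-1 + 7/4) = -608*¾ = -456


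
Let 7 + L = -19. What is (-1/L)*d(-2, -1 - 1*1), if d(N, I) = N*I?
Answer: 2/13 ≈ 0.15385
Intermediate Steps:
L = -26 (L = -7 - 19 = -26)
d(N, I) = I*N
(-1/L)*d(-2, -1 - 1*1) = (-1/(-26))*((-1 - 1*1)*(-2)) = (-1*(-1/26))*((-1 - 1)*(-2)) = (-2*(-2))/26 = (1/26)*4 = 2/13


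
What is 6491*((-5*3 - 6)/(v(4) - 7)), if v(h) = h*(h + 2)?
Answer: -136311/17 ≈ -8018.3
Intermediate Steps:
v(h) = h*(2 + h)
6491*((-5*3 - 6)/(v(4) - 7)) = 6491*((-5*3 - 6)/(4*(2 + 4) - 7)) = 6491*((-15 - 6)/(4*6 - 7)) = 6491*(-21/(24 - 7)) = 6491*(-21/17) = -136311/17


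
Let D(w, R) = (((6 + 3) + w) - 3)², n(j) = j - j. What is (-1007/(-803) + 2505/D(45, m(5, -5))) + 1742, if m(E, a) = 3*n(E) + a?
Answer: 1214325716/696201 ≈ 1744.2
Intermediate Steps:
n(j) = 0
m(E, a) = a (m(E, a) = 3*0 + a = 0 + a = a)
D(w, R) = (6 + w)² (D(w, R) = ((9 + w) - 3)² = (6 + w)²)
(-1007/(-803) + 2505/D(45, m(5, -5))) + 1742 = (-1007/(-803) + 2505/((6 + 45)²)) + 1742 = (-1007*(-1/803) + 2505/(51²)) + 1742 = (1007/803 + 2505/2601) + 1742 = (1007/803 + 2505*(1/2601)) + 1742 = (1007/803 + 835/867) + 1742 = 1543574/696201 + 1742 = 1214325716/696201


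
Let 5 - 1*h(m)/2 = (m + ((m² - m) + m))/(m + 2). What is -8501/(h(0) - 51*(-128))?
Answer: -8501/6538 ≈ -1.3002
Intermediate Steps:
h(m) = 10 - 2*(m + m²)/(2 + m) (h(m) = 10 - 2*(m + ((m² - m) + m))/(m + 2) = 10 - 2*(m + m²)/(2 + m))
-8501/(h(0) - 51*(-128)) = -8501/(2*(10 - 1*0² + 4*0)/(2 + 0) - 51*(-128)) = -8501/(2*(10 - 1*0 + 0)/2 + 6528) = -8501/(2*(½)*(10 + 0 + 0) + 6528) = -8501/(2*(½)*10 + 6528) = -8501/(10 + 6528) = -8501/6538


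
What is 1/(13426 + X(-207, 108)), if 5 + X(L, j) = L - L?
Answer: 1/13421 ≈ 7.4510e-5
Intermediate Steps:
X(L, j) = -5 (X(L, j) = -5 + (L - L) = -5 + 0 = -5)
1/(13426 + X(-207, 108)) = 1/(13426 - 5) = 1/13421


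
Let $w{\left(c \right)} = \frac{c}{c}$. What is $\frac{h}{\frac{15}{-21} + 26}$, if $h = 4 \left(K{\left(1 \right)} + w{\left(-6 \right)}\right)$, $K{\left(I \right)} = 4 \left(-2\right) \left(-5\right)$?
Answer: $\frac{1148}{177} \approx 6.4859$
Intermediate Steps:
$K{\left(I \right)} = 40$ ($K{\left(I \right)} = \left(-8\right) \left(-5\right) = 40$)
$w{\left(c \right)} = 1$
$h = 164$ ($h = 4 \left(40 + 1\right) = 4 \cdot 41 = 164$)
$\frac{h}{\frac{15}{-21} + 26} = \frac{1}{\frac{15}{-21} + 26} \cdot 164 = \frac{1}{15 \left(- \frac{1}{21}\right) + 26} \cdot 164 = \frac{1}{- \frac{5}{7} + 26} \cdot 164 = \frac{1}{\frac{177}{7}} \cdot 164 = \frac{7}{177} \cdot 164 = \frac{1148}{177}$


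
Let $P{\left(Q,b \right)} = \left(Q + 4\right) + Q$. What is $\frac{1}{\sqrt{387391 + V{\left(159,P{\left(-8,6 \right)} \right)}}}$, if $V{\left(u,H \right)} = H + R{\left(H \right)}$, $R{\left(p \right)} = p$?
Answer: $\frac{\sqrt{387367}}{387367} \approx 0.0016067$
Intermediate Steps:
$P{\left(Q,b \right)} = 4 + 2 Q$ ($P{\left(Q,b \right)} = \left(4 + Q\right) + Q = 4 + 2 Q$)
$V{\left(u,H \right)} = 2 H$ ($V{\left(u,H \right)} = H + H = 2 H$)
$\frac{1}{\sqrt{387391 + V{\left(159,P{\left(-8,6 \right)} \right)}}} = \frac{1}{\sqrt{387391 + 2 \left(4 + 2 \left(-8\right)\right)}} = \frac{1}{\sqrt{387391 + 2 \left(4 - 16\right)}} = \frac{1}{\sqrt{387391 + 2 \left(-12\right)}} = \frac{1}{\sqrt{387391 - 24}} = \frac{1}{\sqrt{387367}} = \frac{\sqrt{387367}}{387367}$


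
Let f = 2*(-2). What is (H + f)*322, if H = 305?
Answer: 96922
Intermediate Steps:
f = -4
(H + f)*322 = (305 - 4)*322 = 301*322 = 96922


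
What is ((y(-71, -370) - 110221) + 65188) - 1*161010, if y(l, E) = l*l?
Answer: -201002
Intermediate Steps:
y(l, E) = l²
((y(-71, -370) - 110221) + 65188) - 1*161010 = (((-71)² - 110221) + 65188) - 1*161010 = ((5041 - 110221) + 65188) - 161010 = (-105180 + 65188) - 161010 = -39992 - 161010 = -201002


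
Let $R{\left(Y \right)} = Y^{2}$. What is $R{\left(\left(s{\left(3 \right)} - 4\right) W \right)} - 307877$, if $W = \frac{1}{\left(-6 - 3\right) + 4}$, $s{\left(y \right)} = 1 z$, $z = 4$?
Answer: $-307877$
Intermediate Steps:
$s{\left(y \right)} = 4$ ($s{\left(y \right)} = 1 \cdot 4 = 4$)
$W = - \frac{1}{5}$ ($W = \frac{1}{-9 + 4} = \frac{1}{-5} = - \frac{1}{5} \approx -0.2$)
$R{\left(\left(s{\left(3 \right)} - 4\right) W \right)} - 307877 = \left(\left(4 - 4\right) \left(- \frac{1}{5}\right)\right)^{2} - 307877 = \left(0 \left(- \frac{1}{5}\right)\right)^{2} - 307877 = 0^{2} - 307877 = 0 - 307877 = -307877$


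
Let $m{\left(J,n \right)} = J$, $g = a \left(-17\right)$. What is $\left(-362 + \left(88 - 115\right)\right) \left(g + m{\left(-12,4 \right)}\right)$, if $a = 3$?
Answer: $24507$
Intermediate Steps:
$g = -51$ ($g = 3 \left(-17\right) = -51$)
$\left(-362 + \left(88 - 115\right)\right) \left(g + m{\left(-12,4 \right)}\right) = \left(-362 + \left(88 - 115\right)\right) \left(-51 - 12\right) = \left(-362 - 27\right) \left(-63\right) = \left(-389\right) \left(-63\right) = 24507$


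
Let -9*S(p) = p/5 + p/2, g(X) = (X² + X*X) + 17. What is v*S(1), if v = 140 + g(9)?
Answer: -2233/90 ≈ -24.811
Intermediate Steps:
g(X) = 17 + 2*X² (g(X) = (X² + X²) + 17 = 2*X² + 17 = 17 + 2*X²)
S(p) = -7*p/90 (S(p) = -(p/5 + p/2)/9 = -7*p/90)
v = 319 (v = 140 + (17 + 2*9²) = 140 + (17 + 2*81) = 140 + (17 + 162) = 140 + 179 = 319)
v*S(1) = 319*(-7/90*1) = 319*(-7/90) = -2233/90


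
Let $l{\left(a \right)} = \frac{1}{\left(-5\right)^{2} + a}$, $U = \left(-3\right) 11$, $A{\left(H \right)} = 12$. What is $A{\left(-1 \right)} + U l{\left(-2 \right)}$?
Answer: $\frac{243}{23} \approx 10.565$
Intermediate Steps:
$U = -33$
$l{\left(a \right)} = \frac{1}{25 + a}$
$A{\left(-1 \right)} + U l{\left(-2 \right)} = 12 - \frac{33}{25 - 2} = 12 - \frac{33}{23} = \frac{243}{23}$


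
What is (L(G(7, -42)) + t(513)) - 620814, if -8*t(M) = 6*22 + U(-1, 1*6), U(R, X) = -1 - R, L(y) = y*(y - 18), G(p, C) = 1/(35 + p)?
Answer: -1095145757/1764 ≈ -6.2083e+5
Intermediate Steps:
L(y) = y*(-18 + y)
t(M) = -33/2 (t(M) = -(6*22 + (-1 - 1*(-1)))/8 = -(132 + (-1 + 1))/8 = -(132 + 0)/8 = -1/8*132 = -33/2)
(L(G(7, -42)) + t(513)) - 620814 = ((-18 + 1/(35 + 7))/(35 + 7) - 33/2) - 620814 = ((-18 + 1/42)/42 - 33/2) - 620814 = ((1/42)*(-755/42) - 33/2) - 620814 = (-755/1764 - 33/2) - 620814 = -29861/1764 - 620814 = -1095145757/1764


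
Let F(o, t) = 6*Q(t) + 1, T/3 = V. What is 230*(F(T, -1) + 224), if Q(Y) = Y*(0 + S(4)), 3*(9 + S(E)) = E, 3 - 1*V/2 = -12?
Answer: 62330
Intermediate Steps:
V = 30 (V = 6 - 2*(-12) = 6 + 24 = 30)
S(E) = -9 + E/3
T = 90 (T = 3*30 = 90)
Q(Y) = -23*Y/3 (Q(Y) = Y*(0 + (-9 + (⅓)*4)) = Y*(0 + (-9 + 4/3)) = Y*(0 - 23/3) = Y*(-23/3) = -23*Y/3)
F(o, t) = 1 - 46*t (F(o, t) = 6*(-23*t/3) + 1 = -46*t + 1 = 1 - 46*t)
230*(F(T, -1) + 224) = 230*((1 - 46*(-1)) + 224) = 230*((1 + 46) + 224) = 230*(47 + 224) = 230*271 = 62330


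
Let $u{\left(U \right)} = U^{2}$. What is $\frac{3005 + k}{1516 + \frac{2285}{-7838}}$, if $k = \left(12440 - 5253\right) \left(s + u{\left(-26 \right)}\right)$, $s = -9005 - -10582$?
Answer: $\frac{126938886808}{11880123} \approx 10685.0$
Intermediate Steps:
$s = 1577$ ($s = -9005 + 10582 = 1577$)
$k = 16192311$ ($k = \left(12440 - 5253\right) \left(1577 + \left(-26\right)^{2}\right) = 7187 \left(1577 + 676\right) = 7187 \cdot 2253 = 16192311$)
$\frac{3005 + k}{1516 + \frac{2285}{-7838}} = \frac{3005 + 16192311}{1516 + \frac{2285}{-7838}} = \frac{16195316}{1516 + 2285 \left(- \frac{1}{7838}\right)} = \frac{16195316}{1516 - \frac{2285}{7838}} = \frac{16195316}{\frac{11880123}{7838}} = 16195316 \cdot \frac{7838}{11880123} = \frac{126938886808}{11880123}$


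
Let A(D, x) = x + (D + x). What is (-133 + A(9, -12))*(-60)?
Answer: 8880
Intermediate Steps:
A(D, x) = D + 2*x
(-133 + A(9, -12))*(-60) = (-133 + (9 + 2*(-12)))*(-60) = (-133 + (9 - 24))*(-60) = (-133 - 15)*(-60) = -148*(-60) = 8880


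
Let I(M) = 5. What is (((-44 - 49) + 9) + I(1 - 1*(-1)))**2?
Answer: 6241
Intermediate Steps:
(((-44 - 49) + 9) + I(1 - 1*(-1)))**2 = (((-44 - 49) + 9) + 5)**2 = ((-93 + 9) + 5)**2 = (-84 + 5)**2 = (-79)**2 = 6241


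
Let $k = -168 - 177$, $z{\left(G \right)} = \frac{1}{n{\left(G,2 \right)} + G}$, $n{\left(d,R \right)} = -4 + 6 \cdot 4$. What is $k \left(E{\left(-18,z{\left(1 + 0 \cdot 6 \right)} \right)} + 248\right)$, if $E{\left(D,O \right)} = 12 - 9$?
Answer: $-86595$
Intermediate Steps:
$n{\left(d,R \right)} = 20$ ($n{\left(d,R \right)} = -4 + 24 = 20$)
$z{\left(G \right)} = \frac{1}{20 + G}$
$E{\left(D,O \right)} = 3$ ($E{\left(D,O \right)} = 12 - 9 = 3$)
$k = -345$
$k \left(E{\left(-18,z{\left(1 + 0 \cdot 6 \right)} \right)} + 248\right) = - 345 \left(3 + 248\right) = \left(-345\right) 251 = -86595$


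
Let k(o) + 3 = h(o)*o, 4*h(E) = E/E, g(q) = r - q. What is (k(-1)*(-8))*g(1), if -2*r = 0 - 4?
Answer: 26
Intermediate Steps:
r = 2 (r = -(0 - 4)/2 = -½*(-4) = 2)
g(q) = 2 - q
h(E) = ¼ (h(E) = (E/E)/4 = (¼)*1 = ¼)
k(o) = -3 + o/4
(k(-1)*(-8))*g(1) = ((-3 + (¼)*(-1))*(-8))*(2 - 1*1) = ((-3 - ¼)*(-8))*(2 - 1) = -13/4*(-8)*1 = 26*1 = 26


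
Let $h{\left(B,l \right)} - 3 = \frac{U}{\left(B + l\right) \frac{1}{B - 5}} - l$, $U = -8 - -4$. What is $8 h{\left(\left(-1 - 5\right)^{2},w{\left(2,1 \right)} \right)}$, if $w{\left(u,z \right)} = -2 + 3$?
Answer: $- \frac{400}{37} \approx -10.811$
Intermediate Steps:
$U = -4$ ($U = -8 + 4 = -4$)
$w{\left(u,z \right)} = 1$
$h{\left(B,l \right)} = 3 - l - \frac{4 \left(-5 + B\right)}{B + l}$ ($h{\left(B,l \right)} = 3 - \left(l + 4 \frac{B - 5}{B + l}\right) = 3 - \left(l + 4 \frac{-5 + B}{B + l}\right) = 3 - \left(l + \frac{4 \left(-5 + B\right)}{B + l}\right) = 3 - l - \frac{4 \left(-5 + B\right)}{B + l}$)
$8 h{\left(\left(-1 - 5\right)^{2},w{\left(2,1 \right)} \right)} = 8 \frac{20 - \left(-1 - 5\right)^{2} - 1^{2} + 3 \cdot 1 - \left(-1 - 5\right)^{2} \cdot 1}{\left(-1 - 5\right)^{2} + 1} = 8 \frac{20 - \left(-6\right)^{2} - 1 + 3 - \left(-6\right)^{2} \cdot 1}{\left(-6\right)^{2} + 1} = 8 \frac{20 - 36 - 1 + 3 - 36 \cdot 1}{36 + 1} = 8 \frac{20 - 36 - 1 + 3 - 36}{37} = 8 \cdot \frac{1}{37} \left(-50\right) = 8 \left(- \frac{50}{37}\right) = - \frac{400}{37}$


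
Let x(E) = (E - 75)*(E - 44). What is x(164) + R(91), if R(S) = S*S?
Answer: 18961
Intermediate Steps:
R(S) = S**2
x(E) = (-75 + E)*(-44 + E)
x(164) + R(91) = (3300 + 164**2 - 119*164) + 91**2 = (3300 + 26896 - 19516) + 8281 = 10680 + 8281 = 18961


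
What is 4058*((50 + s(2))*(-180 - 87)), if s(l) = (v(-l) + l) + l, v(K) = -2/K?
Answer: -59591730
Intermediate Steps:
s(l) = 2*l + 2/l (s(l) = (-2*(-1/l) + l) + l = (-(-2)/l + l) + l = (2/l + l) + l = (l + 2/l) + l = 2*l + 2/l)
4058*((50 + s(2))*(-180 - 87)) = 4058*((50 + (2*2 + 2/2))*(-180 - 87)) = 4058*((50 + (4 + 2*(½)))*(-267)) = 4058*((50 + (4 + 1))*(-267)) = 4058*((50 + 5)*(-267)) = 4058*(55*(-267)) = 4058*(-14685) = -59591730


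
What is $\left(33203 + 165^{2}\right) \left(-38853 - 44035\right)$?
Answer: $-5008756064$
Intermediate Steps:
$\left(33203 + 165^{2}\right) \left(-38853 - 44035\right) = \left(33203 + 27225\right) \left(-82888\right) = 60428 \left(-82888\right) = -5008756064$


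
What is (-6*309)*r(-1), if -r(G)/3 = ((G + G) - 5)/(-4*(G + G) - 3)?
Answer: -38934/5 ≈ -7786.8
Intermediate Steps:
r(G) = -3*(-5 + 2*G)/(-3 - 8*G) (r(G) = -3*((G + G) - 5)/(-4*(G + G) - 3) = -3*(2*G - 5)/(-8*G - 3) = -3*(-5 + 2*G)/(-8*G - 3) = -3*(-5 + 2*G)/(-3 - 8*G))
(-6*309)*r(-1) = (-6*309)*(3*(-5 + 2*(-1))/(3 + 8*(-1))) = -5562*(-5 - 2)/(3 - 8) = -5562*(-7)/(-5) = -5562*(-1)*(-7)/5 = -1854*21/5 = -38934/5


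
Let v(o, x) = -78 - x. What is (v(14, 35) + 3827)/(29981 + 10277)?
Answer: 1857/20129 ≈ 0.092255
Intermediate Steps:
(v(14, 35) + 3827)/(29981 + 10277) = ((-78 - 1*35) + 3827)/(29981 + 10277) = ((-78 - 35) + 3827)/40258 = (-113 + 3827)*(1/40258) = 3714*(1/40258) = 1857/20129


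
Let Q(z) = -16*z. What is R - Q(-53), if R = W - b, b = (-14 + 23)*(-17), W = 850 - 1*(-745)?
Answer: 900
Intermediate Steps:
W = 1595 (W = 850 + 745 = 1595)
b = -153 (b = 9*(-17) = -153)
R = 1748 (R = 1595 - 1*(-153) = 1595 + 153 = 1748)
R - Q(-53) = 1748 - (-16)*(-53) = 1748 - 1*848 = 1748 - 848 = 900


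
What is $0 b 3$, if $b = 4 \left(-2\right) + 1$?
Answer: $0$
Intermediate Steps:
$b = -7$ ($b = -8 + 1 = -7$)
$0 b 3 = 0 \left(-7\right) 3 = 0 \cdot 3 = 0$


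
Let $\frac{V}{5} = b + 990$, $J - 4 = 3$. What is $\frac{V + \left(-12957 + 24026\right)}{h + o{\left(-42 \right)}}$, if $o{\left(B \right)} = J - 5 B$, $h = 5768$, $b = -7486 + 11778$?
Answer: $\frac{12493}{1995} \approx 6.2622$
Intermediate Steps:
$J = 7$ ($J = 4 + 3 = 7$)
$b = 4292$
$o{\left(B \right)} = 7 - 5 B$
$V = 26410$ ($V = 5 \left(4292 + 990\right) = 5 \cdot 5282 = 26410$)
$\frac{V + \left(-12957 + 24026\right)}{h + o{\left(-42 \right)}} = \frac{26410 + \left(-12957 + 24026\right)}{5768 + \left(7 - -210\right)} = \frac{26410 + 11069}{5768 + \left(7 + 210\right)} = \frac{37479}{5768 + 217} = \frac{37479}{5985} = 37479 \cdot \frac{1}{5985} = \frac{12493}{1995}$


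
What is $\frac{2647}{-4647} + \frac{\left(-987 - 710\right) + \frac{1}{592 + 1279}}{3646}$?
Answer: $- \frac{16405787272}{15850140951} \approx -1.0351$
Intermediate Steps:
$\frac{2647}{-4647} + \frac{\left(-987 - 710\right) + \frac{1}{592 + 1279}}{3646} = 2647 \left(- \frac{1}{4647}\right) + \left(\left(-987 - 710\right) + \frac{1}{1871}\right) \frac{1}{3646} = - \frac{2647}{4647} + \left(\left(-987 - 710\right) + \frac{1}{1871}\right) \frac{1}{3646} = - \frac{2647}{4647} + \left(-1697 + \frac{1}{1871}\right) \frac{1}{3646} = - \frac{2647}{4647} - \frac{1587543}{3410833} = - \frac{16405787272}{15850140951}$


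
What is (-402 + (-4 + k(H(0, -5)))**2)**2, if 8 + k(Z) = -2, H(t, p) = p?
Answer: 42436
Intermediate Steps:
k(Z) = -10 (k(Z) = -8 - 2 = -10)
(-402 + (-4 + k(H(0, -5)))**2)**2 = (-402 + (-4 - 10)**2)**2 = (-402 + (-14)**2)**2 = (-402 + 196)**2 = (-206)**2 = 42436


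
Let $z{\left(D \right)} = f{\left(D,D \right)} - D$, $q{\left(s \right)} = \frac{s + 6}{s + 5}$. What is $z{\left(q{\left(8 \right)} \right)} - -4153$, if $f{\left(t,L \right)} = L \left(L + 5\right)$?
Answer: $\frac{702781}{169} \approx 4158.5$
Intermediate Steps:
$q{\left(s \right)} = \frac{6 + s}{5 + s}$
$f{\left(t,L \right)} = L \left(5 + L\right)$
$z{\left(D \right)} = - D + D \left(5 + D\right)$ ($z{\left(D \right)} = D \left(5 + D\right) - D = - D + D \left(5 + D\right)$)
$z{\left(q{\left(8 \right)} \right)} - -4153 = \frac{6 + 8}{5 + 8} \left(4 + \frac{6 + 8}{5 + 8}\right) - -4153 = \frac{1}{13} \cdot 14 \left(4 + \frac{1}{13} \cdot 14\right) + 4153 = \frac{14 \left(4 + \frac{14}{13}\right)}{13} + 4153 = \frac{14}{13} \cdot \frac{66}{13} + 4153 = \frac{924}{169} + 4153 = \frac{702781}{169}$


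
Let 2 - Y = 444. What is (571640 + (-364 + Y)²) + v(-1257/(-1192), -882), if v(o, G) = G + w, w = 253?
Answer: 1220647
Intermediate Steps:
v(o, G) = 253 + G (v(o, G) = G + 253 = 253 + G)
Y = -442 (Y = 2 - 1*444 = 2 - 444 = -442)
(571640 + (-364 + Y)²) + v(-1257/(-1192), -882) = (571640 + (-364 - 442)²) + (253 - 882) = (571640 + (-806)²) - 629 = (571640 + 649636) - 629 = 1221276 - 629 = 1220647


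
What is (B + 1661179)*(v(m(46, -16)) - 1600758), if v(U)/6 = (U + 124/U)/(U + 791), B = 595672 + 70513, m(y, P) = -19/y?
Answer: -2574255739724085456/690973 ≈ -3.7256e+12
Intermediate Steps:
B = 666185
v(U) = 6*(U + 124/U)/(791 + U) (v(U) = 6*((U + 124/U)/(U + 791)) = 6*((U + 124/U)/(791 + U)) = 6*(U + 124/U)/(791 + U))
(B + 1661179)*(v(m(46, -16)) - 1600758) = (666185 + 1661179)*(6*(124 + (-19/46)²)/(((-19/46))*(791 - 19/46)) - 1600758) = 2327364*(6*(124 + (-19*1/46)²)/(((-19*1/46))*(791 - 19*1/46)) - 1600758) = 2327364*(6*(124 + (-19/46)²)/((-19/46)*(791 - 19/46)) - 1600758) = 2327364*(6*(-46/19)*(124 + 361/2116)/(36367/46) - 1600758) = 2327364*(6*(-46/19)*(46/36367)*(262745/2116) - 1600758) = 2327364*(-1576470/690973 - 1600758) = 2327364*(-1106082134004/690973) = -2574255739724085456/690973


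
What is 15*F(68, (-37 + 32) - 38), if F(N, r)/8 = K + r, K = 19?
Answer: -2880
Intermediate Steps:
F(N, r) = 152 + 8*r (F(N, r) = 8*(19 + r) = 152 + 8*r)
15*F(68, (-37 + 32) - 38) = 15*(152 + 8*((-37 + 32) - 38)) = 15*(152 + 8*(-5 - 38)) = 15*(152 + 8*(-43)) = 15*(152 - 344) = 15*(-192) = -2880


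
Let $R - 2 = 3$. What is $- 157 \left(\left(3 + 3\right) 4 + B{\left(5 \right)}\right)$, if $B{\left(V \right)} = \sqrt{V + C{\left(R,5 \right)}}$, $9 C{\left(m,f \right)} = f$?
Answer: $-3768 - \frac{785 \sqrt{2}}{3} \approx -4138.1$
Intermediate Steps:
$R = 5$ ($R = 2 + 3 = 5$)
$C{\left(m,f \right)} = \frac{f}{9}$
$B{\left(V \right)} = \sqrt{\frac{5}{9} + V}$ ($B{\left(V \right)} = \sqrt{V + \frac{1}{9} \cdot 5} = \sqrt{V + \frac{5}{9}} = \sqrt{\frac{5}{9} + V}$)
$- 157 \left(\left(3 + 3\right) 4 + B{\left(5 \right)}\right) = - 157 \left(\left(3 + 3\right) 4 + \frac{\sqrt{5 + 9 \cdot 5}}{3}\right) = - 157 \left(6 \cdot 4 + \frac{\sqrt{5 + 45}}{3}\right) = - 157 \left(24 + \frac{\sqrt{50}}{3}\right) = - 157 \left(24 + \frac{5 \sqrt{2}}{3}\right) = -3768 - \frac{785 \sqrt{2}}{3}$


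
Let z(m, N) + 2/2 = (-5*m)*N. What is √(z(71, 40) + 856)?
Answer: I*√13345 ≈ 115.52*I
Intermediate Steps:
z(m, N) = -1 - 5*N*m (z(m, N) = -1 + (-5*m)*N = -1 - 5*N*m)
√(z(71, 40) + 856) = √((-1 - 5*40*71) + 856) = √((-1 - 14200) + 856) = √(-14201 + 856) = √(-13345) = I*√13345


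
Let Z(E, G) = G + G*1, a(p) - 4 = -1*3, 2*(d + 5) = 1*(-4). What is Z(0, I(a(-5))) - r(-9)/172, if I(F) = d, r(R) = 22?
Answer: -1215/86 ≈ -14.128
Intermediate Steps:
d = -7 (d = -5 + (1*(-4))/2 = -5 + (½)*(-4) = -5 - 2 = -7)
a(p) = 1 (a(p) = 4 - 1*3 = 4 - 3 = 1)
I(F) = -7
Z(E, G) = 2*G (Z(E, G) = G + G = 2*G)
Z(0, I(a(-5))) - r(-9)/172 = 2*(-7) - 22/172 = -14 - 22/172 = -14 - 1*11/86 = -14 - 11/86 = -1215/86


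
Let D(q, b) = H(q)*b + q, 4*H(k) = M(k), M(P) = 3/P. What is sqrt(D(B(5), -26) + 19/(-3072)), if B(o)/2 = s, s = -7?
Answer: I*sqrt(5695977)/672 ≈ 3.5515*I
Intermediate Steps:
B(o) = -14 (B(o) = 2*(-7) = -14)
H(k) = 3/(4*k) (H(k) = (3/k)/4 = 3/(4*k))
D(q, b) = q + 3*b/(4*q) (D(q, b) = (3/(4*q))*b + q = 3*b/(4*q) + q = q + 3*b/(4*q))
sqrt(D(B(5), -26) + 19/(-3072)) = sqrt((-14 + (3/4)*(-26)/(-14)) + 19/(-3072)) = sqrt((-14 + (3/4)*(-26)*(-1/14)) + 19*(-1/3072)) = sqrt((-14 + 39/28) - 19/3072) = sqrt(-353/28 - 19/3072) = sqrt(-271237/21504) = I*sqrt(5695977)/672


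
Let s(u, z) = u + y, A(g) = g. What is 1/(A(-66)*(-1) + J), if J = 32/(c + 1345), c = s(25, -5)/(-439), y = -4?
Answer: 295217/19491346 ≈ 0.015146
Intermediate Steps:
s(u, z) = -4 + u (s(u, z) = u - 4 = -4 + u)
c = -21/439 (c = (-4 + 25)/(-439) = 21*(-1/439) = -21/439 ≈ -0.047836)
J = 7024/295217 (J = 32/(-21/439 + 1345) = 32/(590434/439) = 32*(439/590434) = 7024/295217 ≈ 0.023793)
1/(A(-66)*(-1) + J) = 1/(-66*(-1) + 7024/295217) = 1/(66 + 7024/295217) = 1/(19491346/295217) = 295217/19491346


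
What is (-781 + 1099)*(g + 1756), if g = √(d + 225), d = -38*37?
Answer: 558408 + 318*I*√1181 ≈ 5.5841e+5 + 10928.0*I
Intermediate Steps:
d = -1406
g = I*√1181 (g = √(-1406 + 225) = √(-1181) = I*√1181 ≈ 34.366*I)
(-781 + 1099)*(g + 1756) = (-781 + 1099)*(I*√1181 + 1756) = 318*(1756 + I*√1181) = 558408 + 318*I*√1181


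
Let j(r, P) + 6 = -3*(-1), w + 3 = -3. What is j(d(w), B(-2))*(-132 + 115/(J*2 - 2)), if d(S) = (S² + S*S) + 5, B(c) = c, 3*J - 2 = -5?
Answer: 1929/4 ≈ 482.25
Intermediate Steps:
J = -1 (J = ⅔ + (⅓)*(-5) = ⅔ - 5/3 = -1)
w = -6 (w = -3 - 3 = -6)
d(S) = 5 + 2*S² (d(S) = (S² + S²) + 5 = 2*S² + 5 = 5 + 2*S²)
j(r, P) = -3 (j(r, P) = -6 - 3*(-1) = -6 + 3 = -3)
j(d(w), B(-2))*(-132 + 115/(J*2 - 2)) = -3*(-132 + 115/(-1*2 - 2)) = -3*(-132 + 115/(-2 - 2)) = -3*(-132 + 115/(-4)) = -3*(-132 + 115*(-¼)) = -3*(-132 - 115/4) = -3*(-643/4) = 1929/4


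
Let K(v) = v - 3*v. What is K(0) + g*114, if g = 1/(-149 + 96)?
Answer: -114/53 ≈ -2.1509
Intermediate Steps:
K(v) = -2*v
g = -1/53 (g = 1/(-53) = -1/53 ≈ -0.018868)
K(0) + g*114 = -2*0 - 1/53*114 = 0 - 114/53 = -114/53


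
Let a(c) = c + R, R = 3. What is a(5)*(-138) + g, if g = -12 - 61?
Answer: -1177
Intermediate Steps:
g = -73
a(c) = 3 + c (a(c) = c + 3 = 3 + c)
a(5)*(-138) + g = (3 + 5)*(-138) - 73 = 8*(-138) - 73 = -1104 - 73 = -1177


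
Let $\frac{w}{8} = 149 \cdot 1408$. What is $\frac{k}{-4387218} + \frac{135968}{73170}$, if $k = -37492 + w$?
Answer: $\frac{39705058462}{26751061755} \approx 1.4842$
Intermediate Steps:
$w = 1678336$ ($w = 8 \cdot 149 \cdot 1408 = 8 \cdot 209792 = 1678336$)
$k = 1640844$ ($k = -37492 + 1678336 = 1640844$)
$\frac{k}{-4387218} + \frac{135968}{73170} = \frac{1640844}{-4387218} + \frac{135968}{73170} = 1640844 \left(- \frac{1}{4387218}\right) + 135968 \cdot \frac{1}{73170} = - \frac{273474}{731203} + \frac{67984}{36585} = \frac{39705058462}{26751061755}$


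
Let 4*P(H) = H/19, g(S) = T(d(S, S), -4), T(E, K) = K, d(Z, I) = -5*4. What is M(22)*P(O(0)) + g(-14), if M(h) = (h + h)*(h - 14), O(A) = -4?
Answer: -428/19 ≈ -22.526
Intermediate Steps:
d(Z, I) = -20
g(S) = -4
M(h) = 2*h*(-14 + h) (M(h) = (2*h)*(-14 + h) = 2*h*(-14 + h))
P(H) = H/76 (P(H) = (H/19)/4 = H/76)
M(22)*P(O(0)) + g(-14) = (2*22*(-14 + 22))*((1/76)*(-4)) - 4 = (2*22*8)*(-1/19) - 4 = 352*(-1/19) - 4 = -352/19 - 4 = -428/19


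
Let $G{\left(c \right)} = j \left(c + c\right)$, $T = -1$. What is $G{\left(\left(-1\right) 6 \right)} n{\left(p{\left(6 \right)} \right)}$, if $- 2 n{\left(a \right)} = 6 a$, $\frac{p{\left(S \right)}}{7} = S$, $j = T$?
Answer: $-1512$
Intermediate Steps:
$j = -1$
$p{\left(S \right)} = 7 S$
$n{\left(a \right)} = - 3 a$ ($n{\left(a \right)} = - \frac{6 a}{2} = - 3 a$)
$G{\left(c \right)} = - 2 c$ ($G{\left(c \right)} = - (c + c) = - 2 c$)
$G{\left(\left(-1\right) 6 \right)} n{\left(p{\left(6 \right)} \right)} = - 2 \left(\left(-1\right) 6\right) \left(- 3 \cdot 7 \cdot 6\right) = \left(-2\right) \left(-6\right) \left(\left(-3\right) 42\right) = 12 \left(-126\right) = -1512$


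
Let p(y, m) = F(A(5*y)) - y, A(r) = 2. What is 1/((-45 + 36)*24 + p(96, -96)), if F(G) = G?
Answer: -1/310 ≈ -0.0032258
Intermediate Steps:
p(y, m) = 2 - y
1/((-45 + 36)*24 + p(96, -96)) = 1/((-45 + 36)*24 + (2 - 1*96)) = 1/(-9*24 + (2 - 96)) = 1/(-216 - 94) = 1/(-310) = -1/310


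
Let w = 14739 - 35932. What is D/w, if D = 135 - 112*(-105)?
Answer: -11895/21193 ≈ -0.56127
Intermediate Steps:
D = 11895 (D = 135 + 11760 = 11895)
w = -21193
D/w = 11895/(-21193) = 11895*(-1/21193) = -11895/21193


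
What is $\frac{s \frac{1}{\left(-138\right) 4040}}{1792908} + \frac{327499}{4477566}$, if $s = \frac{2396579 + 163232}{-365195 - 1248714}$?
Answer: $\frac{88055447371788823710431}{1203893988250826902011840} \approx 0.073142$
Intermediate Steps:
$s = - \frac{2559811}{1613909}$ ($s = \frac{2559811}{-1613909} = 2559811 \left(- \frac{1}{1613909}\right) = - \frac{2559811}{1613909} \approx -1.5861$)
$\frac{s \frac{1}{\left(-138\right) 4040}}{1792908} + \frac{327499}{4477566} = \frac{\left(- \frac{2559811}{1613909}\right) \frac{1}{\left(-138\right) 4040}}{1792908} + \frac{327499}{4477566} = - \frac{2559811}{1613909 \left(-557520\right)} \frac{1}{1792908} + 327499 \cdot \frac{1}{4477566} = \left(- \frac{2559811}{1613909}\right) \left(- \frac{1}{557520}\right) \frac{1}{1792908} + \frac{327499}{4477566} = \frac{2559811}{899786545680} \cdot \frac{1}{1792908} + \frac{327499}{4477566} = \frac{2559811}{1613234496042037440} + \frac{327499}{4477566} = \frac{88055447371788823710431}{1203893988250826902011840}$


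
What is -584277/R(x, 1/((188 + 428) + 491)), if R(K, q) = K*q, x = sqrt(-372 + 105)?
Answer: 215598213*I*sqrt(267)/89 ≈ 3.9583e+7*I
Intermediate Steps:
x = I*sqrt(267) (x = sqrt(-267) = I*sqrt(267) ≈ 16.34*I)
-584277/R(x, 1/((188 + 428) + 491)) = -584277*(-I*sqrt(267)*((188 + 428) + 491)/267) = -584277*(-I*sqrt(267)*(616 + 491)/267) = -584277*(-369*I*sqrt(267)/89) = -(-215598213)*I*sqrt(267)/89 = 215598213*I*sqrt(267)/89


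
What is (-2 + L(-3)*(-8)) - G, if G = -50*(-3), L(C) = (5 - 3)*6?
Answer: -248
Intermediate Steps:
L(C) = 12 (L(C) = 2*6 = 12)
G = 150
(-2 + L(-3)*(-8)) - G = (-2 + 12*(-8)) - 1*150 = (-2 - 96) - 150 = -98 - 150 = -248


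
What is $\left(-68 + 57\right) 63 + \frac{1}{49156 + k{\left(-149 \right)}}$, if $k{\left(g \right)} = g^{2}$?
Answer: $- \frac{49450400}{71357} \approx -693.0$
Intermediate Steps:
$\left(-68 + 57\right) 63 + \frac{1}{49156 + k{\left(-149 \right)}} = \left(-68 + 57\right) 63 + \frac{1}{49156 + \left(-149\right)^{2}} = \left(-11\right) 63 + \frac{1}{49156 + 22201} = -693 + \frac{1}{71357} = - \frac{49450400}{71357}$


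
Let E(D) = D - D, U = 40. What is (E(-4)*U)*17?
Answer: 0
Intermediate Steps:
E(D) = 0
(E(-4)*U)*17 = (0*40)*17 = 0*17 = 0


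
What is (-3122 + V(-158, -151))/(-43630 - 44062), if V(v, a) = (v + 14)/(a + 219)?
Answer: 26555/745382 ≈ 0.035626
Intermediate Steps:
V(v, a) = (14 + v)/(219 + a)
(-3122 + V(-158, -151))/(-43630 - 44062) = (-3122 + (14 - 158)/(219 - 151))/(-43630 - 44062) = (-3122 - 144/68)/(-87692) = (-3122 + (1/68)*(-144))*(-1/87692) = (-3122 - 36/17)*(-1/87692) = -53110/17*(-1/87692) = 26555/745382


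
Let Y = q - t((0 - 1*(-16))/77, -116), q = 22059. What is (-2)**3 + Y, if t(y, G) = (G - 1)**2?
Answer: 8362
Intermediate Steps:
t(y, G) = (-1 + G)**2
Y = 8370 (Y = 22059 - (-1 - 116)**2 = 22059 - 1*(-117)**2 = 22059 - 1*13689 = 22059 - 13689 = 8370)
(-2)**3 + Y = (-2)**3 + 8370 = -8 + 8370 = 8362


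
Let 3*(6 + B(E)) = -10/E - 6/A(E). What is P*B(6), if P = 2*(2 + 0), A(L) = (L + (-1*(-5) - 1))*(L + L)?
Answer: -1183/45 ≈ -26.289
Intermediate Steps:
A(L) = 2*L*(4 + L) (A(L) = (L + (5 - 1))*(2*L) = (L + 4)*(2*L) = (4 + L)*(2*L) = 2*L*(4 + L))
P = 4 (P = 2*2 = 4)
B(E) = -6 - 10/(3*E) - 1/(E*(4 + E)) (B(E) = -6 + (-10/E - 6*1/(2*E*(4 + E)))/3 = -6 + (-10/E - 3/(E*(4 + E)))/3 = -6 + (-10/(3*E) - 1/(E*(4 + E))) = -6 - 10/(3*E) - 1/(E*(4 + E)))
P*B(6) = 4*((⅓)*(-43 - 82*6 - 18*6²)/(6*(4 + 6))) = 4*((⅓)*(⅙)*(-43 - 492 - 18*36)/10) = 4*((⅓)*(⅙)*(⅒)*(-43 - 492 - 648)) = 4*((⅓)*(⅙)*(⅒)*(-1183)) = 4*(-1183/180) = -1183/45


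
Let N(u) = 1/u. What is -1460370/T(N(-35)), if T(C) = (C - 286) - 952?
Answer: 51112950/43331 ≈ 1179.6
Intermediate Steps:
T(C) = -1238 + C (T(C) = (-286 + C) - 952 = -1238 + C)
-1460370/T(N(-35)) = -1460370/(-1238 + 1/(-35)) = -1460370/(-1238 - 1/35) = -1460370/(-43331/35) = -1460370*(-35/43331) = 51112950/43331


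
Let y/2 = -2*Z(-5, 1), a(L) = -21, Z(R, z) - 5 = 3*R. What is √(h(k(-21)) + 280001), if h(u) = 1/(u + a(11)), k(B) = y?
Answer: 2*√25270095/19 ≈ 529.15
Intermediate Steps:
Z(R, z) = 5 + 3*R
y = 40 (y = 2*(-2*(5 + 3*(-5))) = 2*(-2*(5 - 15)) = 2*(-2*(-10)) = 2*20 = 40)
k(B) = 40
h(u) = 1/(-21 + u) (h(u) = 1/(u - 21) = 1/(-21 + u))
√(h(k(-21)) + 280001) = √(1/(-21 + 40) + 280001) = √(1/19 + 280001) = √(5320020/19) = 2*√25270095/19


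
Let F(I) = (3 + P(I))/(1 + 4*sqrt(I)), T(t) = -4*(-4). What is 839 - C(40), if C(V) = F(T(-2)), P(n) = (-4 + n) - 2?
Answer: 14250/17 ≈ 838.24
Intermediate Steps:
P(n) = -6 + n
T(t) = 16
F(I) = (-3 + I)/(1 + 4*sqrt(I)) (F(I) = (3 + (-6 + I))/(1 + 4*sqrt(I)) = (-3 + I)/(1 + 4*sqrt(I)))
C(V) = 13/17 (C(V) = (-3 + 16)/(1 + 4*sqrt(16)) = 13/(1 + 4*4) = 13/(1 + 16) = 13/17)
839 - C(40) = 839 - 1*13/17 = 839 - 13/17 = 14250/17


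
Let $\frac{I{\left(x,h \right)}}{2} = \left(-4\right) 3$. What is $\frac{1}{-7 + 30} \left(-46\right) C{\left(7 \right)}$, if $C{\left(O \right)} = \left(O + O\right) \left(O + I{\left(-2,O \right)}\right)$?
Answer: $476$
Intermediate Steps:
$I{\left(x,h \right)} = -24$ ($I{\left(x,h \right)} = 2 \left(\left(-4\right) 3\right) = 2 \left(-12\right) = -24$)
$C{\left(O \right)} = 2 O \left(-24 + O\right)$ ($C{\left(O \right)} = \left(O + O\right) \left(O - 24\right) = 2 O \left(-24 + O\right)$)
$\frac{1}{-7 + 30} \left(-46\right) C{\left(7 \right)} = \frac{1}{-7 + 30} \left(-46\right) 2 \cdot 7 \left(-24 + 7\right) = \frac{1}{23} \left(-46\right) 2 \cdot 7 \left(-17\right) = \frac{1}{23} \left(-46\right) \left(-238\right) = \left(-2\right) \left(-238\right) = 476$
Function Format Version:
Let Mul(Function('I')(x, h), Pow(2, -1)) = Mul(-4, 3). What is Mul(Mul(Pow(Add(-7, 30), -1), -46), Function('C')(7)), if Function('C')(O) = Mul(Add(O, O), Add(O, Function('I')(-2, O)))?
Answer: 476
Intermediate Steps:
Function('I')(x, h) = -24 (Function('I')(x, h) = Mul(2, Mul(-4, 3)) = Mul(2, -12) = -24)
Function('C')(O) = Mul(2, O, Add(-24, O)) (Function('C')(O) = Mul(Add(O, O), Add(O, -24)) = Mul(Mul(2, O), Add(-24, O)) = Mul(2, O, Add(-24, O)))
Mul(Mul(Pow(Add(-7, 30), -1), -46), Function('C')(7)) = Mul(Mul(Pow(Add(-7, 30), -1), -46), Mul(2, 7, Add(-24, 7))) = Mul(Mul(Pow(23, -1), -46), Mul(2, 7, -17)) = Mul(Mul(Rational(1, 23), -46), -238) = Mul(-2, -238) = 476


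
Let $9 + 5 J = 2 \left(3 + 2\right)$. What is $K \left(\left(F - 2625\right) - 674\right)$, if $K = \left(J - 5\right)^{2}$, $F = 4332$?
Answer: $\frac{595008}{25} \approx 23800.0$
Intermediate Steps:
$J = \frac{1}{5}$ ($J = - \frac{9}{5} + \frac{2 \left(3 + 2\right)}{5} = - \frac{9}{5} + \frac{2 \cdot 5}{5} = - \frac{9}{5} + \frac{1}{5} \cdot 10 = - \frac{9}{5} + 2 = \frac{1}{5} \approx 0.2$)
$K = \frac{576}{25}$ ($K = \left(\frac{1}{5} - 5\right)^{2} = \left(- \frac{24}{5}\right)^{2} = \frac{576}{25} \approx 23.04$)
$K \left(\left(F - 2625\right) - 674\right) = \frac{576 \left(\left(4332 - 2625\right) - 674\right)}{25} = \frac{576 \left(1707 - 674\right)}{25} = \frac{576}{25} \cdot 1033 = \frac{595008}{25}$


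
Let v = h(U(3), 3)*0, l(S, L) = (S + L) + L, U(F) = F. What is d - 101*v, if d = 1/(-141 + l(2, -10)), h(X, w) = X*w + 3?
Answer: -1/159 ≈ -0.0062893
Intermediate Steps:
h(X, w) = 3 + X*w
l(S, L) = S + 2*L (l(S, L) = (L + S) + L = S + 2*L)
d = -1/159 (d = 1/(-141 + (2 + 2*(-10))) = 1/(-141 + (2 - 20)) = 1/(-141 - 18) = 1/(-159) = -1/159 ≈ -0.0062893)
v = 0 (v = (3 + 3*3)*0 = (3 + 9)*0 = 12*0 = 0)
d - 101*v = -1/159 - 101*0 = -1/159 + 0 = -1/159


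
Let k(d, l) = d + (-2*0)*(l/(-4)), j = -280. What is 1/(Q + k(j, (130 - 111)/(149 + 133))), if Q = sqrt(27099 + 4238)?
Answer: -280/47063 - sqrt(31337)/47063 ≈ -0.0097109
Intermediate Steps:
k(d, l) = d (k(d, l) = d + 0*(l*(-1/4)) = d + 0*(-l/4) = d + 0 = d)
Q = sqrt(31337) ≈ 177.02
1/(Q + k(j, (130 - 111)/(149 + 133))) = 1/(sqrt(31337) - 280) = 1/(-280 + sqrt(31337))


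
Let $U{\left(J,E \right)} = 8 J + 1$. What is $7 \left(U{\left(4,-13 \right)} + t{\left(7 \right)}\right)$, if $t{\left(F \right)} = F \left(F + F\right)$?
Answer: $917$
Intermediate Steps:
$t{\left(F \right)} = 2 F^{2}$ ($t{\left(F \right)} = F 2 F = 2 F^{2}$)
$U{\left(J,E \right)} = 1 + 8 J$
$7 \left(U{\left(4,-13 \right)} + t{\left(7 \right)}\right) = 7 \left(\left(1 + 8 \cdot 4\right) + 2 \cdot 7^{2}\right) = 7 \left(\left(1 + 32\right) + 2 \cdot 49\right) = 7 \left(33 + 98\right) = 7 \cdot 131 = 917$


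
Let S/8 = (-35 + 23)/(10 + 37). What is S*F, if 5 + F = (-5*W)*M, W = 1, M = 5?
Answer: 2880/47 ≈ 61.277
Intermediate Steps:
F = -30 (F = -5 - 5*1*5 = -5 - 5*5 = -5 - 25 = -30)
S = -96/47 (S = 8*((-35 + 23)/(10 + 37)) = 8*(-12/47) = -96/47 ≈ -2.0426)
S*F = -96/47*(-30) = 2880/47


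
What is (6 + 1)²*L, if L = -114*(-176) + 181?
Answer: 992005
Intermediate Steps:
L = 20245 (L = 20064 + 181 = 20245)
(6 + 1)²*L = (6 + 1)²*20245 = 7²*20245 = 49*20245 = 992005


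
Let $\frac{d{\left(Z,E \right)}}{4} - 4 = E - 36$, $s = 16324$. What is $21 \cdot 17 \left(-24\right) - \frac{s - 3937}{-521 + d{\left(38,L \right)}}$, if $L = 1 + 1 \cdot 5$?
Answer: $- \frac{5342613}{625} \approx -8548.2$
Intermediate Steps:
$L = 6$ ($L = 1 + 5 = 6$)
$d{\left(Z,E \right)} = -128 + 4 E$ ($d{\left(Z,E \right)} = 16 + 4 \left(E - 36\right) = 16 + 4 \left(-36 + E\right) = 16 + \left(-144 + 4 E\right) = -128 + 4 E$)
$21 \cdot 17 \left(-24\right) - \frac{s - 3937}{-521 + d{\left(38,L \right)}} = 21 \cdot 17 \left(-24\right) - \frac{16324 - 3937}{-521 + \left(-128 + 4 \cdot 6\right)} = 357 \left(-24\right) - \frac{12387}{-521 + \left(-128 + 24\right)} = -8568 - \frac{12387}{-521 - 104} = -8568 - \frac{12387}{-625} = -8568 - 12387 \left(- \frac{1}{625}\right) = -8568 - - \frac{12387}{625} = -8568 + \frac{12387}{625} = - \frac{5342613}{625}$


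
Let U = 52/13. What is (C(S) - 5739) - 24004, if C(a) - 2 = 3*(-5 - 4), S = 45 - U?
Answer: -29768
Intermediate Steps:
U = 4 (U = 52*(1/13) = 4)
S = 41 (S = 45 - 1*4 = 45 - 4 = 41)
C(a) = -25 (C(a) = 2 + 3*(-5 - 4) = 2 + 3*(-9) = 2 - 27 = -25)
(C(S) - 5739) - 24004 = (-25 - 5739) - 24004 = -5764 - 24004 = -29768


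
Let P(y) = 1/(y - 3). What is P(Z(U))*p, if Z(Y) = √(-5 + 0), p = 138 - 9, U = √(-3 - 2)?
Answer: -387/14 - 129*I*√5/14 ≈ -27.643 - 20.604*I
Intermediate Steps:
U = I*√5 (U = √(-5) = I*√5 ≈ 2.2361*I)
p = 129
Z(Y) = I*√5 (Z(Y) = √(-5) = I*√5)
P(y) = 1/(-3 + y)
P(Z(U))*p = 129/(-3 + I*√5)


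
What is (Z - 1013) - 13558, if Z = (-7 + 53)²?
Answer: -12455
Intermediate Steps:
Z = 2116 (Z = 46² = 2116)
(Z - 1013) - 13558 = (2116 - 1013) - 13558 = 1103 - 13558 = -12455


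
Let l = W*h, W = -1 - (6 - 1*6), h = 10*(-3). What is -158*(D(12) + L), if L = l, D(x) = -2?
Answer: -4424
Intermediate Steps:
h = -30
W = -1 (W = -1 - (6 - 6) = -1 - 1*0 = -1 + 0 = -1)
l = 30 (l = -1*(-30) = 30)
L = 30
-158*(D(12) + L) = -158*(-2 + 30) = -158*28 = -4424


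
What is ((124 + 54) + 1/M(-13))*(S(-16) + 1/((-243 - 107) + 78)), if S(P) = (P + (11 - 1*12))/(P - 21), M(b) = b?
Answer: 10609731/130832 ≈ 81.094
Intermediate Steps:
S(P) = (-1 + P)/(-21 + P) (S(P) = (P + (11 - 12))/(-21 + P) = (P - 1)/(-21 + P) = (-1 + P)/(-21 + P))
((124 + 54) + 1/M(-13))*(S(-16) + 1/((-243 - 107) + 78)) = ((124 + 54) + 1/(-13))*((-1 - 16)/(-21 - 16) + 1/((-243 - 107) + 78)) = (178 - 1/13)*(-17/(-37) + 1/(-350 + 78)) = 2313*(-1/37*(-17) + 1/(-272))/13 = 2313*(17/37 - 1/272)/13 = (2313/13)*(4587/10064) = 10609731/130832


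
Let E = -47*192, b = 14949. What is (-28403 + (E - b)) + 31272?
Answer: -21104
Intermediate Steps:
E = -9024
(-28403 + (E - b)) + 31272 = (-28403 + (-9024 - 1*14949)) + 31272 = (-28403 + (-9024 - 14949)) + 31272 = (-28403 - 23973) + 31272 = -52376 + 31272 = -21104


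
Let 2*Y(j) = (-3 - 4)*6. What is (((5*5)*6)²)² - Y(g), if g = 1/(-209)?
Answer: 506250021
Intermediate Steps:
g = -1/209 ≈ -0.0047847
Y(j) = -21 (Y(j) = ((-3 - 4)*6)/2 = (-7*6)/2 = (½)*(-42) = -21)
(((5*5)*6)²)² - Y(g) = (((5*5)*6)²)² - 1*(-21) = ((25*6)²)² + 21 = (150²)² + 21 = 22500² + 21 = 506250000 + 21 = 506250021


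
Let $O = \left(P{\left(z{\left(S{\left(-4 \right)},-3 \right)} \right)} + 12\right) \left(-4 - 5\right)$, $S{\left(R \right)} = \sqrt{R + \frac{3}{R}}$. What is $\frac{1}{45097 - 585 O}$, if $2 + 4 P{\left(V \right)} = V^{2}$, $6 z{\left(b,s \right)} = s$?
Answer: $\frac{16}{1695577} \approx 9.4363 \cdot 10^{-6}$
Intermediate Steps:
$z{\left(b,s \right)} = \frac{s}{6}$
$P{\left(V \right)} = - \frac{1}{2} + \frac{V^{2}}{4}$
$O = - \frac{1665}{16}$ ($O = \left(\left(- \frac{1}{2} + \frac{\left(\frac{1}{6} \left(-3\right)\right)^{2}}{4}\right) + 12\right) \left(-4 - 5\right) = \left(\left(- \frac{1}{2} + \frac{\left(- \frac{1}{2}\right)^{2}}{4}\right) + 12\right) \left(-9\right) = \left(\left(- \frac{1}{2} + \frac{1}{4} \cdot \frac{1}{4}\right) + 12\right) \left(-9\right) = \left(\left(- \frac{1}{2} + \frac{1}{16}\right) + 12\right) \left(-9\right) = \left(- \frac{7}{16} + 12\right) \left(-9\right) = \frac{185}{16} \left(-9\right) = - \frac{1665}{16} \approx -104.06$)
$\frac{1}{45097 - 585 O} = \frac{1}{45097 - - \frac{974025}{16}} = \frac{1}{45097 + \frac{974025}{16}} = \frac{1}{\frac{1695577}{16}} = \frac{16}{1695577}$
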